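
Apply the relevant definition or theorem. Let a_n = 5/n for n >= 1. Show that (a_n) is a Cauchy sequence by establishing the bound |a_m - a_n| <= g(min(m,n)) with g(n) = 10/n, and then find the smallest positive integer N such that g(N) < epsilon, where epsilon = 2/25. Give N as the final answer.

For any m, n >= 1, by the triangle inequality:
|a_m - a_n| = |5/m - 5/n| <= 5*1/m + 5*1/n <= 10/min(m,n).
So g(n) = 10/n bounds the Cauchy difference. Since g(n) -> 0, (a_n) is Cauchy.
Now solve g(N) < 2/25: 10/N < 2/25 <=> N > 10 / (2/25) = 125.
The smallest integer strictly greater than 125 is N = 126.
Check: g(126) = 10/126 = 5/63 < 2/25; g(125) = 2/25 >= 2/25. So N = 126.

126


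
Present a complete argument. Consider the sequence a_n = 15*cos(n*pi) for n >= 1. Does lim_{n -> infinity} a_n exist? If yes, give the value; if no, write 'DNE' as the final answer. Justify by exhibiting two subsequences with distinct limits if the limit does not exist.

Examine the behaviour of a_n along subsequences.
cos(n*pi) = (-1)^n, so a_n = 15*(-1)^n. a_{2k} = 15 -> 15. a_{2k+1} = -15 -> -15.
Since these two subsequential limits are 15 and -15, distinct, the full sequence cannot converge (a convergent sequence has all subsequences tending to the same limit). So lim a_n does not exist.

DNE


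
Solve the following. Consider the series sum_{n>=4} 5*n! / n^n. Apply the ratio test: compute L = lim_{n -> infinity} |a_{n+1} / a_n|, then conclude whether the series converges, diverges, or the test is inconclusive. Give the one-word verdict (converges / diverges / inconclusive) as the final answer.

Let a_n denote the general term. Form the ratio a_{n+1}/a_n and simplify:
a_{n+1}/a_n = (n/(n + 1))^n
Take the limit as n -> infinity: L = exp(-1).
Since L = exp(-1) < 1, the ratio test implies the series converges.

converges


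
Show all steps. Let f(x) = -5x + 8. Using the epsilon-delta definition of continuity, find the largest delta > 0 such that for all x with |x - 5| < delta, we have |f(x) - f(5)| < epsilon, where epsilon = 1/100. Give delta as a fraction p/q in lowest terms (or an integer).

We compute f(5) = -5*(5) + 8 = -17.
|f(x) - f(5)| = |-5x + 8 - (-17)| = |-5(x - 5)| = 5|x - 5|.
We need 5|x - 5| < 1/100, i.e. |x - 5| < 1/100 / 5 = 1/500.
So any delta <= 1/500 works. Conversely, if delta > 1/500, then x = 5 + 1/500 satisfies |x - 5| = 1/500 < delta but |f(x) - f(5)| = 5 * 1/500 = 1/100, which is not < 1/100; so no larger delta works.
Hence the largest such delta is 1/500.

1/500


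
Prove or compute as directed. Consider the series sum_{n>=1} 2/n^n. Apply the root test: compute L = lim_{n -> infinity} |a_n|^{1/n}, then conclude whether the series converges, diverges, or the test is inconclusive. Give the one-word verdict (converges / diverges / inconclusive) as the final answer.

Let a_n denote the general term. Form |a_n|^(1/n) and simplify:
|a_n|^(1/n) = 2^(1/n)/n
Take the limit as n -> infinity: L = 0.
Since L = 0 < 1, the root test implies convergence.

converges


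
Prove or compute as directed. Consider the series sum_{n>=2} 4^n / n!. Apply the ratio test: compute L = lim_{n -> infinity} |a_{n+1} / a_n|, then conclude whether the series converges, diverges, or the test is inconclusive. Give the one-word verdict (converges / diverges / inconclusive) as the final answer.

Let a_n denote the general term. Form the ratio a_{n+1}/a_n and simplify:
a_{n+1}/a_n = 4/(n + 1)
Take the limit as n -> infinity: L = 0.
Since L = 0 < 1, the ratio test implies the series converges.

converges


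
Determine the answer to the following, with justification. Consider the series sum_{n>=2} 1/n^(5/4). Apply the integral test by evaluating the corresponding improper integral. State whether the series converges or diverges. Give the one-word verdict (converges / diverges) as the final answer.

Let f(x) = x^(-5/4). Then f is positive, continuous, and decreasing on [2, infinity), so the integral test applies.
Compute the improper integral int_{2}^infinity f(x) dx:
  antiderivative F(x) = -4/x^(1/4).
  As x -> infinity, F(x) -> 0 (since p = 5/4 > 1).
  So int = F(infinity) - F(2) = 0 - (-2*2^(3/4)) = 2*2^(3/4).
  Finite, so by the integral test, the series converges.

converges


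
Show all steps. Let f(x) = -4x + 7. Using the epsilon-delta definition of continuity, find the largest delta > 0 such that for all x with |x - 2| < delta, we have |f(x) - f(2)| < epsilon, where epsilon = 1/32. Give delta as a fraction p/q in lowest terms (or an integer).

We compute f(2) = -4*(2) + 7 = -1.
|f(x) - f(2)| = |-4x + 7 - (-1)| = |-4(x - 2)| = 4|x - 2|.
We need 4|x - 2| < 1/32, i.e. |x - 2| < 1/32 / 4 = 1/128.
So any delta <= 1/128 works. Conversely, if delta > 1/128, then x = 2 + 1/128 satisfies |x - 2| = 1/128 < delta but |f(x) - f(2)| = 4 * 1/128 = 1/32, which is not < 1/32; so no larger delta works.
Hence the largest such delta is 1/128.

1/128


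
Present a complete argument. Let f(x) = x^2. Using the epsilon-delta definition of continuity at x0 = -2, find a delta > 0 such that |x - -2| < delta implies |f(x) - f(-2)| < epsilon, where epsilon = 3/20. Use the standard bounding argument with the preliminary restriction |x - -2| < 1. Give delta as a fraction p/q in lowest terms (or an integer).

Factor: |x^2 - (-2)^2| = |x - -2| * |x + -2|.
Impose |x - -2| < 1 first. Then |x + -2| = |(x - -2) + 2*(-2)| <= |x - -2| + 2*|-2| < 1 + 4 = 5.
So |x^2 - (-2)^2| < delta * 5.
We need delta * 5 <= 3/20, i.e. delta <= 3/20/5 = 3/100.
Since 3/100 < 1, this is tighter than 1; take delta = 3/100.
So delta = 3/100 works.

3/100


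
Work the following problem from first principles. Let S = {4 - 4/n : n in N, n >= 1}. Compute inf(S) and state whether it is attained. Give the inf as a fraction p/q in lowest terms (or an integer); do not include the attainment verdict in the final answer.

Analysis:
- Values: 0, 2, 8/3, 3, ... strictly increasing.
- Minimum is 0 (n=1); inf = 0 (attained).
- 4 - 4/n -> 4 from below; sup = 4, not attained.
Conclusion: inf(S) = 0, attained in S.

0


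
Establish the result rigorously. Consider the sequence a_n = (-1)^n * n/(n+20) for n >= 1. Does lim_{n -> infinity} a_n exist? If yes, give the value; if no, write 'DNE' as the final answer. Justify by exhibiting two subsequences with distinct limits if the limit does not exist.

Examine the behaviour of a_n along subsequences.
a_{2k} = 2k/(2k+20) -> 1. a_{2k+1} = -(2k+1)/(2k+21) -> -1.
Since these two subsequential limits are 1 and -1, distinct, the full sequence cannot converge (a convergent sequence has all subsequences tending to the same limit). So lim a_n does not exist.

DNE


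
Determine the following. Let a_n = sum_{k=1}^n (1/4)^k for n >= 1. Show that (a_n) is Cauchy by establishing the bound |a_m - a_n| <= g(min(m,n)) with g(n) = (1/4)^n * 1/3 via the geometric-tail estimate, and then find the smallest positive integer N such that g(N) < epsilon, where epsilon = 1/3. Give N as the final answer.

For m > n >= 1: |a_m - a_n| = sum_{k=n+1}^m (1/4)^k < sum_{k=n+1}^infinity (1/4)^k = (1/4)^(n+1) / (1 - 1/4) = (1/4)^n * (1/4) * (4/3) = (1/4)^n * 1/3.
So g(n) = (1/4)^n / 3. Since g(n) -> 0, (a_n) is Cauchy.
Now solve g(N) < 1/3: (1/4)^N / 3 < 1/3 <=> 4^N > 1 / (3 * 1/3) = 1.
Check powers of 4: 4^0 = 1 <= 1, 4^1 = 4 > 1.
So the smallest such N is 1. Check: g(1) = 1/(3 * 4) = 1/12 < 1/3.

1


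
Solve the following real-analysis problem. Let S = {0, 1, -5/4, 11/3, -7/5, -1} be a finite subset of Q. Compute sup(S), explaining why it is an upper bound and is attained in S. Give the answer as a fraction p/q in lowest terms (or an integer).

S is finite, so sup(S) = max(S).
Sorted decreasing:
11/3, 1, 0, -1, -5/4, -7/5
The extremum is 11/3.
For every x in S, x <= 11/3. And 11/3 is in S, so it is attained.
Therefore sup(S) = 11/3.

11/3


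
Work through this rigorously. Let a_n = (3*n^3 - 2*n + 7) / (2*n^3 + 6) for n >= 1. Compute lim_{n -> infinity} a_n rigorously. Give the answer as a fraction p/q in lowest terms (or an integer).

Divide numerator and denominator by n^3, the highest power:
numerator / n^3 = 3 - 2/n^2 + 7/n^3
denominator / n^3 = 2 + 6/n^3
As n -> infinity, all terms of the form c/n^k (k >= 1) tend to 0.
So numerator / n^3 -> 3 and denominator / n^3 -> 2.
Therefore lim a_n = 3/2.

3/2


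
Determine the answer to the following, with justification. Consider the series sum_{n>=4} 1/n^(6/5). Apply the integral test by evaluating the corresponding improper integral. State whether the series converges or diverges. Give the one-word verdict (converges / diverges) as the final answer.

Let f(x) = x^(-6/5). Then f is positive, continuous, and decreasing on [4, infinity), so the integral test applies.
Compute the improper integral int_{4}^infinity f(x) dx:
  antiderivative F(x) = -5/x^(1/5).
  As x -> infinity, F(x) -> 0 (since p = 6/5 > 1).
  So int = F(infinity) - F(4) = 0 - (-5*2^(3/5)/2) = 5*2^(3/5)/2.
  Finite, so by the integral test, the series converges.

converges


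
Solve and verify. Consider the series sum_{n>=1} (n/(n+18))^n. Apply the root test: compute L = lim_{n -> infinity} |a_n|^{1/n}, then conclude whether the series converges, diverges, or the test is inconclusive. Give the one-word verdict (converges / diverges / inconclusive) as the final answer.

Let a_n denote the general term. Form |a_n|^(1/n) and simplify:
|a_n|^(1/n) = n/(n + 18)
Take the limit as n -> infinity: L = 1.
Since L = 1, the root test is inconclusive. (In fact a_n = (n/(n+18))^n -> e^(-18) != 0, so the nth-term test shows divergence; but the root test itself gives no conclusion.)

inconclusive


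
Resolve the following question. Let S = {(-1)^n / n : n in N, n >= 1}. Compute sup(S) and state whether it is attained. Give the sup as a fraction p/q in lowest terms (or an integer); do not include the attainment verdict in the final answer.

Analysis:
- Values: -1, 1/2, -1/3, 1/4, -1/5, ...
- Positive terms (even n): 1/(2+0), 1/(4+0), ... decreasing -> max = 1/2 (n=2).
- Negative terms (odd n): -1/(1+0), -1/(3+0), ... increasing -> min = -1 (n=1).
- So sup = 1/2 (attained at n=2); inf = -1 (attained at n=1).
Conclusion: sup(S) = 1/2, attained in S.

1/2


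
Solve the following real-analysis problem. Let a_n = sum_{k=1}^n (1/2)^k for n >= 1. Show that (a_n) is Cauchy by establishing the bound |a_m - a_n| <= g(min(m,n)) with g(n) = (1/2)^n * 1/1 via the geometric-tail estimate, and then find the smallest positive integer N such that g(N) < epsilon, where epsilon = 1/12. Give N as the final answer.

For m > n >= 1: |a_m - a_n| = sum_{k=n+1}^m (1/2)^k < sum_{k=n+1}^infinity (1/2)^k = (1/2)^(n+1) / (1 - 1/2) = (1/2)^n * (1/2) * (2/1) = (1/2)^n * 1/1.
So g(n) = (1/2)^n / 1. Since g(n) -> 0, (a_n) is Cauchy.
Now solve g(N) < 1/12: (1/2)^N / 1 < 1/12 <=> 2^N > 1 / (1 * 1/12) = 12.
Check powers of 2: 2^3 = 8 <= 12, 2^4 = 16 > 12.
So the smallest such N is 4. Check: g(4) = 1/(1 * 16) = 1/16 < 1/12.

4


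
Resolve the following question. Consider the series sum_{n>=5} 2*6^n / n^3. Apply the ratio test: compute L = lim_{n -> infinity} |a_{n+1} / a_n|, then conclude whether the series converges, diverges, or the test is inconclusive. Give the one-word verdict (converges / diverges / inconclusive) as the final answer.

Let a_n denote the general term. Form the ratio a_{n+1}/a_n and simplify:
a_{n+1}/a_n = 6*n^3/(n + 1)^3
Take the limit as n -> infinity: L = 6.
Since L = 6 > 1 (or L = infinity), the ratio test implies the series diverges.

diverges


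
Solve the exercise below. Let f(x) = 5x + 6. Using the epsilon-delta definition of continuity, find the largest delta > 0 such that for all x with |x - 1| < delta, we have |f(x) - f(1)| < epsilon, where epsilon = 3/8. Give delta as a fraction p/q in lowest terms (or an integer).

We compute f(1) = 5*(1) + 6 = 11.
|f(x) - f(1)| = |5x + 6 - (11)| = |5(x - 1)| = 5|x - 1|.
We need 5|x - 1| < 3/8, i.e. |x - 1| < 3/8 / 5 = 3/40.
So any delta <= 3/40 works. Conversely, if delta > 3/40, then x = 1 + 3/40 satisfies |x - 1| = 3/40 < delta but |f(x) - f(1)| = 5 * 3/40 = 3/8, which is not < 3/8; so no larger delta works.
Hence the largest such delta is 3/40.

3/40


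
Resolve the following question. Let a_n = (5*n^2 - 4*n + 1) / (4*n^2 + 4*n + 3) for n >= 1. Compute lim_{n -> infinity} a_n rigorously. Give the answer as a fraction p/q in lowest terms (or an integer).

Divide numerator and denominator by n^2, the highest power:
numerator / n^2 = 5 - 4/n + n^(-2)
denominator / n^2 = 4 + 4/n + 3/n^2
As n -> infinity, all terms of the form c/n^k (k >= 1) tend to 0.
So numerator / n^2 -> 5 and denominator / n^2 -> 4.
Therefore lim a_n = 5/4.

5/4


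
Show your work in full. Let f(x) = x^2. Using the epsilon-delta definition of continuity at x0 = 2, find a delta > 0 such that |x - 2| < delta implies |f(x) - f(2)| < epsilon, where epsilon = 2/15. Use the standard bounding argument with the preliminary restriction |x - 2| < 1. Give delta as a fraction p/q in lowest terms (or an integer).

Factor: |x^2 - (2)^2| = |x - 2| * |x + 2|.
Impose |x - 2| < 1 first. Then |x + 2| = |(x - 2) + 2*(2)| <= |x - 2| + 2*|2| < 1 + 4 = 5.
So |x^2 - (2)^2| < delta * 5.
We need delta * 5 <= 2/15, i.e. delta <= 2/15/5 = 2/75.
Since 2/75 < 1, this is tighter than 1; take delta = 2/75.
So delta = 2/75 works.

2/75


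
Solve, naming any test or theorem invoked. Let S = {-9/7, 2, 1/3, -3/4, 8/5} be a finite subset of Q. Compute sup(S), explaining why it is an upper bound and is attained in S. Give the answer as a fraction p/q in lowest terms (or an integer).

S is finite, so sup(S) = max(S).
Sorted decreasing:
2, 8/5, 1/3, -3/4, -9/7
The extremum is 2.
For every x in S, x <= 2. And 2 is in S, so it is attained.
Therefore sup(S) = 2.

2


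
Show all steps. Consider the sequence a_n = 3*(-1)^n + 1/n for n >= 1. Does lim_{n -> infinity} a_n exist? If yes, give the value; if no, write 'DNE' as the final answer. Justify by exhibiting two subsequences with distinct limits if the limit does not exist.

Examine the behaviour of a_n along subsequences.
a_{2k} = 3 + 1/(2k) -> 3. a_{2k+1} = -3 + 1/(2k+1) -> -3.
Since these two subsequential limits are 3 and -3, distinct, the full sequence cannot converge (a convergent sequence has all subsequences tending to the same limit). So lim a_n does not exist.

DNE


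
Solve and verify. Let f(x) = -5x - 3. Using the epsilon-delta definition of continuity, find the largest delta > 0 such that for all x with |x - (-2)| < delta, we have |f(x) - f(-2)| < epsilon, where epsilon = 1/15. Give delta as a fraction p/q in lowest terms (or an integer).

We compute f(-2) = -5*(-2) - 3 = 7.
|f(x) - f(-2)| = |-5x - 3 - (7)| = |-5(x - (-2))| = 5|x - (-2)|.
We need 5|x - (-2)| < 1/15, i.e. |x - (-2)| < 1/15 / 5 = 1/75.
So any delta <= 1/75 works. Conversely, if delta > 1/75, then x = -2 + 1/75 satisfies |x - (-2)| = 1/75 < delta but |f(x) - f(-2)| = 5 * 1/75 = 1/15, which is not < 1/15; so no larger delta works.
Hence the largest such delta is 1/75.

1/75


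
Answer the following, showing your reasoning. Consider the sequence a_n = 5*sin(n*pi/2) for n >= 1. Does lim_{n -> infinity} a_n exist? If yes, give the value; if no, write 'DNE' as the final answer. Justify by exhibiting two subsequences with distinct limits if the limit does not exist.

Examine the behaviour of a_n along subsequences.
a_{4k+1} = 5*sin(pi/2 + 2k*pi) = 5 -> 5. a_{4k+3} = 5*sin(3pi/2 + 2k*pi) = -5 -> -5.
Since these two subsequential limits are 5 and -5, distinct, the full sequence cannot converge (a convergent sequence has all subsequences tending to the same limit). So lim a_n does not exist.

DNE


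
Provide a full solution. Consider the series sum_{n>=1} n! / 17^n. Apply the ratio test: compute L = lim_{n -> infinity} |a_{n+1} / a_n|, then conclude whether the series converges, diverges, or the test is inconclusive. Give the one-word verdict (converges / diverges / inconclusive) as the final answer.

Let a_n denote the general term. Form the ratio a_{n+1}/a_n and simplify:
a_{n+1}/a_n = n/17 + 1/17
Take the limit as n -> infinity: L = infinity.
Since L = infinity > 1 (or L = infinity), the ratio test implies the series diverges.

diverges


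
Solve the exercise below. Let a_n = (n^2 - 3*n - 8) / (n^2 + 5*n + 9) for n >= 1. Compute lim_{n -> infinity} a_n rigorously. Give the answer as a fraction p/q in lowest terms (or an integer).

Divide numerator and denominator by n^2, the highest power:
numerator / n^2 = 1 - 3/n - 8/n^2
denominator / n^2 = 1 + 5/n + 9/n^2
As n -> infinity, all terms of the form c/n^k (k >= 1) tend to 0.
So numerator / n^2 -> 1 and denominator / n^2 -> 1.
Therefore lim a_n = 1.

1


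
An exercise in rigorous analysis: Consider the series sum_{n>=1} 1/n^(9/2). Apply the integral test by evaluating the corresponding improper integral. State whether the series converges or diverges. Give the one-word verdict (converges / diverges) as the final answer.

Let f(x) = x^(-9/2). Then f is positive, continuous, and decreasing on [1, infinity), so the integral test applies.
Compute the improper integral int_{1}^infinity f(x) dx:
  antiderivative F(x) = -2/(7*x^(7/2)).
  As x -> infinity, F(x) -> 0 (since p = 9/2 > 1).
  So int = F(infinity) - F(1) = 0 - (-2/7) = 2/7.
  Finite, so by the integral test, the series converges.

converges


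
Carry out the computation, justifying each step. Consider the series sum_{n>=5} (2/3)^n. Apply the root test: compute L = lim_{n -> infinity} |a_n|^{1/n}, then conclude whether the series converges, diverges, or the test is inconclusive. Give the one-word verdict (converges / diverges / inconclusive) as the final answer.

Let a_n denote the general term. Form |a_n|^(1/n) and simplify:
|a_n|^(1/n) = 2/3
Take the limit as n -> infinity: L = 2/3.
Since L = 2/3 < 1, the root test implies convergence.

converges


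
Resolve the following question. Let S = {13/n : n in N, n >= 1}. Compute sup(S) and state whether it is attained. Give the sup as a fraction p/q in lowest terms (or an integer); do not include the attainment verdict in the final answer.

Analysis:
- Values: 13, 13/2, 13/3, 13/4, ... strictly decreasing.
- The maximum is 13 (n=1); sup = 13 (attained).
- The set is bounded below by 0; 13/n -> 0 so 0 is the greatest lower bound.
- 0 is not in the set, so inf = 0 is not attained.
Conclusion: sup(S) = 13, attained in S.

13


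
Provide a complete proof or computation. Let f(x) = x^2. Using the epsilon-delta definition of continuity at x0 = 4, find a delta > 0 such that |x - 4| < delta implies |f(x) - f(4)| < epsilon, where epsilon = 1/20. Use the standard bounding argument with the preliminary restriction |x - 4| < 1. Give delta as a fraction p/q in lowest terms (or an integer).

Factor: |x^2 - (4)^2| = |x - 4| * |x + 4|.
Impose |x - 4| < 1 first. Then |x + 4| = |(x - 4) + 2*(4)| <= |x - 4| + 2*|4| < 1 + 8 = 9.
So |x^2 - (4)^2| < delta * 9.
We need delta * 9 <= 1/20, i.e. delta <= 1/20/9 = 1/180.
Since 1/180 < 1, this is tighter than 1; take delta = 1/180.
So delta = 1/180 works.

1/180


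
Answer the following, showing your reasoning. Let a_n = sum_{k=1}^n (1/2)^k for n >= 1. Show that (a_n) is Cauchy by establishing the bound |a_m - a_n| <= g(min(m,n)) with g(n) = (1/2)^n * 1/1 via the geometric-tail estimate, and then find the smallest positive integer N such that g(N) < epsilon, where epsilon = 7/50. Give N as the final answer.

For m > n >= 1: |a_m - a_n| = sum_{k=n+1}^m (1/2)^k < sum_{k=n+1}^infinity (1/2)^k = (1/2)^(n+1) / (1 - 1/2) = (1/2)^n * (1/2) * (2/1) = (1/2)^n * 1/1.
So g(n) = (1/2)^n / 1. Since g(n) -> 0, (a_n) is Cauchy.
Now solve g(N) < 7/50: (1/2)^N / 1 < 7/50 <=> 2^N > 1 / (1 * 7/50) = 50/7.
Check powers of 2: 2^2 = 4 <= 50/7, 2^3 = 8 > 50/7.
So the smallest such N is 3. Check: g(3) = 1/(1 * 8) = 1/8 < 7/50.

3


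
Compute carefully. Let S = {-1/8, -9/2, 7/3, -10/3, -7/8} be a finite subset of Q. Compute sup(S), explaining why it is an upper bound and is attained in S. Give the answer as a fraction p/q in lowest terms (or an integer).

S is finite, so sup(S) = max(S).
Sorted decreasing:
7/3, -1/8, -7/8, -10/3, -9/2
The extremum is 7/3.
For every x in S, x <= 7/3. And 7/3 is in S, so it is attained.
Therefore sup(S) = 7/3.

7/3


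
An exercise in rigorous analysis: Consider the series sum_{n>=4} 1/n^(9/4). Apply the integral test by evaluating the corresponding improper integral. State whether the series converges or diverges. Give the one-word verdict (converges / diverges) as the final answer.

Let f(x) = x^(-9/4). Then f is positive, continuous, and decreasing on [4, infinity), so the integral test applies.
Compute the improper integral int_{4}^infinity f(x) dx:
  antiderivative F(x) = -4/(5*x^(5/4)).
  As x -> infinity, F(x) -> 0 (since p = 9/4 > 1).
  So int = F(infinity) - F(4) = 0 - (-sqrt(2)/10) = sqrt(2)/10.
  Finite, so by the integral test, the series converges.

converges


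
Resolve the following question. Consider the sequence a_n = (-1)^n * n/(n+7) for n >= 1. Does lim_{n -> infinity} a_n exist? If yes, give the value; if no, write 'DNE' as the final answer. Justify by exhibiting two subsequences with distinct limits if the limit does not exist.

Examine the behaviour of a_n along subsequences.
a_{2k} = 2k/(2k+7) -> 1. a_{2k+1} = -(2k+1)/(2k+8) -> -1.
Since these two subsequential limits are 1 and -1, distinct, the full sequence cannot converge (a convergent sequence has all subsequences tending to the same limit). So lim a_n does not exist.

DNE


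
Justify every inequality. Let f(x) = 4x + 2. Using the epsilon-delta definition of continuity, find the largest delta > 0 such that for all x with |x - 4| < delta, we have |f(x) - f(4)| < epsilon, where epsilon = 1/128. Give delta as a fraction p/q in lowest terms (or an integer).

We compute f(4) = 4*(4) + 2 = 18.
|f(x) - f(4)| = |4x + 2 - (18)| = |4(x - 4)| = 4|x - 4|.
We need 4|x - 4| < 1/128, i.e. |x - 4| < 1/128 / 4 = 1/512.
So any delta <= 1/512 works. Conversely, if delta > 1/512, then x = 4 + 1/512 satisfies |x - 4| = 1/512 < delta but |f(x) - f(4)| = 4 * 1/512 = 1/128, which is not < 1/128; so no larger delta works.
Hence the largest such delta is 1/512.

1/512


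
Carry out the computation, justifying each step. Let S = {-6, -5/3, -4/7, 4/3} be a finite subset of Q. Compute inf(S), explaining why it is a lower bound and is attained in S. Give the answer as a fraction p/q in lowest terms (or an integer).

S is finite, so inf(S) = min(S).
Sorted increasing:
-6, -5/3, -4/7, 4/3
The extremum is -6.
For every x in S, x >= -6. And -6 is in S, so it is attained.
Therefore inf(S) = -6.

-6


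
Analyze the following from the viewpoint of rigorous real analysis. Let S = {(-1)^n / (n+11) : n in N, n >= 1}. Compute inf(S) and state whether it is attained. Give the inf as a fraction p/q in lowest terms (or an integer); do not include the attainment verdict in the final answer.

Analysis:
- Values: -1/12, 1/13, -1/14, 1/15, -1/16, ...
- Positive terms (even n): 1/(2+11), 1/(4+11), ... decreasing -> max = 1/13 (n=2).
- Negative terms (odd n): -1/(1+11), -1/(3+11), ... increasing -> min = -1/12 (n=1).
- So sup = 1/13 (attained at n=2); inf = -1/12 (attained at n=1).
Conclusion: inf(S) = -1/12, attained in S.

-1/12


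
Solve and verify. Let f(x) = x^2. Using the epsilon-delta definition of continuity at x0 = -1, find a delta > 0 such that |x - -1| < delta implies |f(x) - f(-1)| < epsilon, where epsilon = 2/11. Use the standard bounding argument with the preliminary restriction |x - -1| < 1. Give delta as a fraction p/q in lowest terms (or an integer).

Factor: |x^2 - (-1)^2| = |x - -1| * |x + -1|.
Impose |x - -1| < 1 first. Then |x + -1| = |(x - -1) + 2*(-1)| <= |x - -1| + 2*|-1| < 1 + 2 = 3.
So |x^2 - (-1)^2| < delta * 3.
We need delta * 3 <= 2/11, i.e. delta <= 2/11/3 = 2/33.
Since 2/33 < 1, this is tighter than 1; take delta = 2/33.
So delta = 2/33 works.

2/33


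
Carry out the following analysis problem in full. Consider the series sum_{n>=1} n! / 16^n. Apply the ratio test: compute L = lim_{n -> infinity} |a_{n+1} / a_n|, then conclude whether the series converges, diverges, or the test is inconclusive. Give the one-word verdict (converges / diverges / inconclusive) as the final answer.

Let a_n denote the general term. Form the ratio a_{n+1}/a_n and simplify:
a_{n+1}/a_n = n/16 + 1/16
Take the limit as n -> infinity: L = infinity.
Since L = infinity > 1 (or L = infinity), the ratio test implies the series diverges.

diverges


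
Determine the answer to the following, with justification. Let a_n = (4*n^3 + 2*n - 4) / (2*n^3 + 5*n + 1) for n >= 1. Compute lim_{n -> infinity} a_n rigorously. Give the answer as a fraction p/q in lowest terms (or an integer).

Divide numerator and denominator by n^3, the highest power:
numerator / n^3 = 4 + 2/n^2 - 4/n^3
denominator / n^3 = 2 + 5/n^2 + n^(-3)
As n -> infinity, all terms of the form c/n^k (k >= 1) tend to 0.
So numerator / n^3 -> 4 and denominator / n^3 -> 2.
Therefore lim a_n = 2.

2


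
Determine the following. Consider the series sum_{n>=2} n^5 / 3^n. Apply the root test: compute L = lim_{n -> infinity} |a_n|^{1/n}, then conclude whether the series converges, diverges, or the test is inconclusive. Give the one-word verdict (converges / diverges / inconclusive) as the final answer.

Let a_n denote the general term. Form |a_n|^(1/n) and simplify:
|a_n|^(1/n) = n^(5/n)/3
Take the limit as n -> infinity: L = 1/3.
Since L = 1/3 < 1, the root test implies convergence.

converges


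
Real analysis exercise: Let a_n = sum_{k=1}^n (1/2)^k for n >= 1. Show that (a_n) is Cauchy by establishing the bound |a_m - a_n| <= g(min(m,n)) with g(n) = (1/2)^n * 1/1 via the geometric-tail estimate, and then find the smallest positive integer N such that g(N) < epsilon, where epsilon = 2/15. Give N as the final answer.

For m > n >= 1: |a_m - a_n| = sum_{k=n+1}^m (1/2)^k < sum_{k=n+1}^infinity (1/2)^k = (1/2)^(n+1) / (1 - 1/2) = (1/2)^n * (1/2) * (2/1) = (1/2)^n * 1/1.
So g(n) = (1/2)^n / 1. Since g(n) -> 0, (a_n) is Cauchy.
Now solve g(N) < 2/15: (1/2)^N / 1 < 2/15 <=> 2^N > 1 / (1 * 2/15) = 15/2.
Check powers of 2: 2^2 = 4 <= 15/2, 2^3 = 8 > 15/2.
So the smallest such N is 3. Check: g(3) = 1/(1 * 8) = 1/8 < 2/15.

3


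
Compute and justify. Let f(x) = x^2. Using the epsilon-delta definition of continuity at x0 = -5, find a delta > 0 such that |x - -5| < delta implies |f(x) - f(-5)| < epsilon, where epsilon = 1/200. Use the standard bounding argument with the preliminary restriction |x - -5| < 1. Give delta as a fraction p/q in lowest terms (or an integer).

Factor: |x^2 - (-5)^2| = |x - -5| * |x + -5|.
Impose |x - -5| < 1 first. Then |x + -5| = |(x - -5) + 2*(-5)| <= |x - -5| + 2*|-5| < 1 + 10 = 11.
So |x^2 - (-5)^2| < delta * 11.
We need delta * 11 <= 1/200, i.e. delta <= 1/200/11 = 1/2200.
Since 1/2200 < 1, this is tighter than 1; take delta = 1/2200.
So delta = 1/2200 works.

1/2200


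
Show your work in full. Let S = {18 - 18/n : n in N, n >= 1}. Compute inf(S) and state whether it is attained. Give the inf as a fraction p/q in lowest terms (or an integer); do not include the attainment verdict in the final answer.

Analysis:
- Values: 0, 9, 12, 27/2, ... strictly increasing.
- Minimum is 0 (n=1); inf = 0 (attained).
- 18 - 18/n -> 18 from below; sup = 18, not attained.
Conclusion: inf(S) = 0, attained in S.

0


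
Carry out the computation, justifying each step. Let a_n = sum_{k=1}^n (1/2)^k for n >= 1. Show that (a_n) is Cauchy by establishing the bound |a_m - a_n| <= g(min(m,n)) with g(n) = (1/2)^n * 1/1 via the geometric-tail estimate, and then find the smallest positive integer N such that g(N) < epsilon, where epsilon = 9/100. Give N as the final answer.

For m > n >= 1: |a_m - a_n| = sum_{k=n+1}^m (1/2)^k < sum_{k=n+1}^infinity (1/2)^k = (1/2)^(n+1) / (1 - 1/2) = (1/2)^n * (1/2) * (2/1) = (1/2)^n * 1/1.
So g(n) = (1/2)^n / 1. Since g(n) -> 0, (a_n) is Cauchy.
Now solve g(N) < 9/100: (1/2)^N / 1 < 9/100 <=> 2^N > 1 / (1 * 9/100) = 100/9.
Check powers of 2: 2^3 = 8 <= 100/9, 2^4 = 16 > 100/9.
So the smallest such N is 4. Check: g(4) = 1/(1 * 16) = 1/16 < 9/100.

4


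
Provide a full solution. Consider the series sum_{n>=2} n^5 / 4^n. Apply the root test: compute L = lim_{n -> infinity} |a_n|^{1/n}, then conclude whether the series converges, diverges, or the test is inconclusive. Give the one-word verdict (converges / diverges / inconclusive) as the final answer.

Let a_n denote the general term. Form |a_n|^(1/n) and simplify:
|a_n|^(1/n) = n^(5/n)/4
Take the limit as n -> infinity: L = 1/4.
Since L = 1/4 < 1, the root test implies convergence.

converges


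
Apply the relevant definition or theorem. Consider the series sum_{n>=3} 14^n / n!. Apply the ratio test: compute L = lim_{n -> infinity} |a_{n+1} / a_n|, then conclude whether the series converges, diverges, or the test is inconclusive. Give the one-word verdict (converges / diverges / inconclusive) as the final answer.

Let a_n denote the general term. Form the ratio a_{n+1}/a_n and simplify:
a_{n+1}/a_n = 14/(n + 1)
Take the limit as n -> infinity: L = 0.
Since L = 0 < 1, the ratio test implies the series converges.

converges


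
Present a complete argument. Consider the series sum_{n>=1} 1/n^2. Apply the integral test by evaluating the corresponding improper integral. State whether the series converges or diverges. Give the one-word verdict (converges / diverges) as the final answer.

Let f(x) = x^(-2). Then f is positive, continuous, and decreasing on [1, infinity), so the integral test applies.
Compute the improper integral int_{1}^infinity f(x) dx:
  antiderivative F(x) = -1/x.
  As x -> infinity, F(x) -> 0 (since p = 2 > 1).
  So int = F(infinity) - F(1) = 0 - (-1) = 1.
  Finite, so by the integral test, the series converges.

converges


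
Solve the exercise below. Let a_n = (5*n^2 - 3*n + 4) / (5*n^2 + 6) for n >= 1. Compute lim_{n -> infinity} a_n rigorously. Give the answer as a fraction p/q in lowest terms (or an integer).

Divide numerator and denominator by n^2, the highest power:
numerator / n^2 = 5 - 3/n + 4/n^2
denominator / n^2 = 5 + 6/n^2
As n -> infinity, all terms of the form c/n^k (k >= 1) tend to 0.
So numerator / n^2 -> 5 and denominator / n^2 -> 5.
Therefore lim a_n = 1.

1


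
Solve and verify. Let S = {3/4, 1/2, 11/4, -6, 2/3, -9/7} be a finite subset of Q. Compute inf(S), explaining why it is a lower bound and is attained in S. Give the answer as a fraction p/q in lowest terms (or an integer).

S is finite, so inf(S) = min(S).
Sorted increasing:
-6, -9/7, 1/2, 2/3, 3/4, 11/4
The extremum is -6.
For every x in S, x >= -6. And -6 is in S, so it is attained.
Therefore inf(S) = -6.

-6


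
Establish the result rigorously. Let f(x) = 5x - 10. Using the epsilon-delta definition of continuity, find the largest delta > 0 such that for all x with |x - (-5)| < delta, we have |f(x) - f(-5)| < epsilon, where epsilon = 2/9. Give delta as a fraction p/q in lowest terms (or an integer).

We compute f(-5) = 5*(-5) - 10 = -35.
|f(x) - f(-5)| = |5x - 10 - (-35)| = |5(x - (-5))| = 5|x - (-5)|.
We need 5|x - (-5)| < 2/9, i.e. |x - (-5)| < 2/9 / 5 = 2/45.
So any delta <= 2/45 works. Conversely, if delta > 2/45, then x = -5 + 2/45 satisfies |x - (-5)| = 2/45 < delta but |f(x) - f(-5)| = 5 * 2/45 = 2/9, which is not < 2/9; so no larger delta works.
Hence the largest such delta is 2/45.

2/45


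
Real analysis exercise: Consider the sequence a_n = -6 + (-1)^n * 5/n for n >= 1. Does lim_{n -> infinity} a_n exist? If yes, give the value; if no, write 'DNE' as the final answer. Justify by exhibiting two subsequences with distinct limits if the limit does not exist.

Examine the behaviour of a_n along subsequences.
Even-n subsequence a_{2k} = -6 + 5/(2k) -> -6. Odd-n subsequence a_{2k+1} = -6 - 5/(2k+1) -> -6. Both tend to -6, which suggests the limit is -6; verify directly.
|a_n - (-6)| = |(-1)^n * 5/n| = 5/n for every n >= 1.
Given epsilon > 0, choose a positive integer N > 5/epsilon. Then for all n >= N, |a_n - (-6)| = 5/n <= 5/N < epsilon.
So by the definition of the limit, lim a_n exists and equals -6.

-6


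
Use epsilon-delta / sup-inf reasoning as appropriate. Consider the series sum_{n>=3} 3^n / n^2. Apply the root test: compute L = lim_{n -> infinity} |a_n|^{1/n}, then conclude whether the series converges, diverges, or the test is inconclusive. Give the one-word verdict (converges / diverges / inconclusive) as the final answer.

Let a_n denote the general term. Form |a_n|^(1/n) and simplify:
|a_n|^(1/n) = 3/n^(2/n)
Take the limit as n -> infinity: L = 3.
Since L = 3 > 1, the root test implies divergence.

diverges


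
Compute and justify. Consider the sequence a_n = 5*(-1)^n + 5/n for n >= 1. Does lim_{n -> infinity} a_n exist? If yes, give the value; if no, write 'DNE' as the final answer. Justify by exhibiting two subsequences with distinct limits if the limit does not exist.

Examine the behaviour of a_n along subsequences.
a_{2k} = 5 + 5/(2k) -> 5. a_{2k+1} = -5 + 5/(2k+1) -> -5.
Since these two subsequential limits are 5 and -5, distinct, the full sequence cannot converge (a convergent sequence has all subsequences tending to the same limit). So lim a_n does not exist.

DNE


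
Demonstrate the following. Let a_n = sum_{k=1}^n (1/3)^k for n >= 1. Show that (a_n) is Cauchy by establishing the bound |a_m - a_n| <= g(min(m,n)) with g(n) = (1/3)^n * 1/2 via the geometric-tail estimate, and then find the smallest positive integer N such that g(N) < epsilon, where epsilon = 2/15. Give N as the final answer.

For m > n >= 1: |a_m - a_n| = sum_{k=n+1}^m (1/3)^k < sum_{k=n+1}^infinity (1/3)^k = (1/3)^(n+1) / (1 - 1/3) = (1/3)^n * (1/3) * (3/2) = (1/3)^n * 1/2.
So g(n) = (1/3)^n / 2. Since g(n) -> 0, (a_n) is Cauchy.
Now solve g(N) < 2/15: (1/3)^N / 2 < 2/15 <=> 3^N > 1 / (2 * 2/15) = 15/4.
Check powers of 3: 3^1 = 3 <= 15/4, 3^2 = 9 > 15/4.
So the smallest such N is 2. Check: g(2) = 1/(2 * 9) = 1/18 < 2/15.

2


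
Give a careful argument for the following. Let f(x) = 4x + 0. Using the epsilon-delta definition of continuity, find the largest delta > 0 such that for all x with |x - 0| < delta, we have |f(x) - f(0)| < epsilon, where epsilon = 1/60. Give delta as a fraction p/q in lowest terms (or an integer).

We compute f(0) = 4*(0) + 0 = 0.
|f(x) - f(0)| = |4x + 0 - (0)| = |4(x - 0)| = 4|x - 0|.
We need 4|x - 0| < 1/60, i.e. |x - 0| < 1/60 / 4 = 1/240.
So any delta <= 1/240 works. Conversely, if delta > 1/240, then x = 0 + 1/240 satisfies |x - 0| = 1/240 < delta but |f(x) - f(0)| = 4 * 1/240 = 1/60, which is not < 1/60; so no larger delta works.
Hence the largest such delta is 1/240.

1/240


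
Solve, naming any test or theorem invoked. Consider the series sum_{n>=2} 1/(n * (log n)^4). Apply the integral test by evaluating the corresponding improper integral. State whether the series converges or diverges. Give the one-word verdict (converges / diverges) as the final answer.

Let f(x) = 1/(x*log(x)^4). Then f is positive, continuous, and decreasing on [2, infinity), so the integral test applies.
Compute the improper integral int_{2}^infinity f(x) dx:
  antiderivative F(x) = -1/(3*log(x)^3).
  F(x) -> 0 as x -> infinity.  int = 0 - F(2) = 1/(3*log(2)^3) < infinity. By the integral test, the series converges.

converges


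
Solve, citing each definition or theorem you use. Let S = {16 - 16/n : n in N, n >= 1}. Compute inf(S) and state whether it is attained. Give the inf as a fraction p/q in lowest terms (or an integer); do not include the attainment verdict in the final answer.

Analysis:
- Values: 0, 8, 32/3, 12, ... strictly increasing.
- Minimum is 0 (n=1); inf = 0 (attained).
- 16 - 16/n -> 16 from below; sup = 16, not attained.
Conclusion: inf(S) = 0, attained in S.

0


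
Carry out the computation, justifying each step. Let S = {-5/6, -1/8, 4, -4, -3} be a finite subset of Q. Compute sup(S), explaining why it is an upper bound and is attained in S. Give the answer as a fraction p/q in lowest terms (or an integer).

S is finite, so sup(S) = max(S).
Sorted decreasing:
4, -1/8, -5/6, -3, -4
The extremum is 4.
For every x in S, x <= 4. And 4 is in S, so it is attained.
Therefore sup(S) = 4.

4


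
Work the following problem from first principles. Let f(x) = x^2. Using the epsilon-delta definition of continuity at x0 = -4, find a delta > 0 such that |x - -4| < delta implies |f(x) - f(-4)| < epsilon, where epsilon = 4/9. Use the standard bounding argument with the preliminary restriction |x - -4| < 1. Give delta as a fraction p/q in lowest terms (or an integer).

Factor: |x^2 - (-4)^2| = |x - -4| * |x + -4|.
Impose |x - -4| < 1 first. Then |x + -4| = |(x - -4) + 2*(-4)| <= |x - -4| + 2*|-4| < 1 + 8 = 9.
So |x^2 - (-4)^2| < delta * 9.
We need delta * 9 <= 4/9, i.e. delta <= 4/9/9 = 4/81.
Since 4/81 < 1, this is tighter than 1; take delta = 4/81.
So delta = 4/81 works.

4/81


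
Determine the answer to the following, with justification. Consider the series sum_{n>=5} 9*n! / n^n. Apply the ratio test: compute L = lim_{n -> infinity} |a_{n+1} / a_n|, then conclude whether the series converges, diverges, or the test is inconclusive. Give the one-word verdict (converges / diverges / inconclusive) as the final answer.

Let a_n denote the general term. Form the ratio a_{n+1}/a_n and simplify:
a_{n+1}/a_n = (n/(n + 1))^n
Take the limit as n -> infinity: L = exp(-1).
Since L = exp(-1) < 1, the ratio test implies the series converges.

converges


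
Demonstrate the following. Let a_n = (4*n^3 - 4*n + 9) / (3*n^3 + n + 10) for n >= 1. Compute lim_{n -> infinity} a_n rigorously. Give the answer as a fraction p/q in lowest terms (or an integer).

Divide numerator and denominator by n^3, the highest power:
numerator / n^3 = 4 - 4/n^2 + 9/n^3
denominator / n^3 = 3 + n^(-2) + 10/n^3
As n -> infinity, all terms of the form c/n^k (k >= 1) tend to 0.
So numerator / n^3 -> 4 and denominator / n^3 -> 3.
Therefore lim a_n = 4/3.

4/3


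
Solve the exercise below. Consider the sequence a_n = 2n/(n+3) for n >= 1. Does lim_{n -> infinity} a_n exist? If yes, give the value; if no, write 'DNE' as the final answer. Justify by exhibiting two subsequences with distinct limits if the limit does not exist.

Examine the behaviour of a_n along subsequences.
Even-n subsequence a_{2k} = 2(2k)/(2k+3) -> 2. Odd-n subsequence a_{2k+1} = 2(2k+1)/(2k+4) -> 2. Both tend to 2, which suggests the limit is 2; verify directly.
|a_n - 2| = |2n - 2(n+3)| / (n+3) = 6/(n+3) < 6/n for every n >= 1.
Given epsilon > 0, choose a positive integer N > 6/epsilon. Then for all n >= N, |a_n - 2| < 6/n <= 6/N < epsilon.
So by the definition of the limit, lim a_n exists and equals 2.

2


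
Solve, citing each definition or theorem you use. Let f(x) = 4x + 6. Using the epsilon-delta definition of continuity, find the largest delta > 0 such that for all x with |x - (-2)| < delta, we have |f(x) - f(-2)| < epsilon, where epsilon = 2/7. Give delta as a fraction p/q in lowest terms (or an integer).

We compute f(-2) = 4*(-2) + 6 = -2.
|f(x) - f(-2)| = |4x + 6 - (-2)| = |4(x - (-2))| = 4|x - (-2)|.
We need 4|x - (-2)| < 2/7, i.e. |x - (-2)| < 2/7 / 4 = 1/14.
So any delta <= 1/14 works. Conversely, if delta > 1/14, then x = -2 + 1/14 satisfies |x - (-2)| = 1/14 < delta but |f(x) - f(-2)| = 4 * 1/14 = 2/7, which is not < 2/7; so no larger delta works.
Hence the largest such delta is 1/14.

1/14


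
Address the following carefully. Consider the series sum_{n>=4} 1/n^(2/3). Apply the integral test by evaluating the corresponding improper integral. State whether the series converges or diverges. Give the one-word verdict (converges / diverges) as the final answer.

Let f(x) = x^(-2/3). Then f is positive, continuous, and decreasing on [4, infinity), so the integral test applies.
Compute the improper integral int_{4}^infinity f(x) dx:
  antiderivative F(x) = 3*x^(1/3).
  As x -> infinity, F(x) -> infinity (since p = 2/3 < 1).
  So the integral diverges. By the integral test, the series diverges.

diverges


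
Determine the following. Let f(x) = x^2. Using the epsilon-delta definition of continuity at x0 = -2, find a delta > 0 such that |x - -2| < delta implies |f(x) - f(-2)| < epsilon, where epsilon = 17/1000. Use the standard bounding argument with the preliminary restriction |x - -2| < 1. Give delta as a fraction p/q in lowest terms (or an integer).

Factor: |x^2 - (-2)^2| = |x - -2| * |x + -2|.
Impose |x - -2| < 1 first. Then |x + -2| = |(x - -2) + 2*(-2)| <= |x - -2| + 2*|-2| < 1 + 4 = 5.
So |x^2 - (-2)^2| < delta * 5.
We need delta * 5 <= 17/1000, i.e. delta <= 17/1000/5 = 17/5000.
Since 17/5000 < 1, this is tighter than 1; take delta = 17/5000.
So delta = 17/5000 works.

17/5000
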